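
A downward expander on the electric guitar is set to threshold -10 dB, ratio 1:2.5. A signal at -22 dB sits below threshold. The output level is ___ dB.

Undershoot = (-10) − (-22) = 12 dB.
At 1:2.5, that expands to 30 dB under threshold.
Output = -10 − 30 = -40 dB.

-40 dB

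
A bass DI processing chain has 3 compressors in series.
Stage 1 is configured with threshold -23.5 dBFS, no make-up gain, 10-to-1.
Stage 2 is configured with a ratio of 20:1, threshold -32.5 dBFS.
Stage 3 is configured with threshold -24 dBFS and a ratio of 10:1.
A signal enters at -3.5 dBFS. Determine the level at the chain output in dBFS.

-31.95 dBFS

Stage 1: overshoot 20 dB → 20/10 = 2 dB → -21.5 dBFS.
Stage 2: -21.5 dBFS is 11 dB over -32.5 dBFS; at 20:1 that becomes 0.55 dB over, giving -31.95 dBFS.
Stage 3: -31.95 dBFS is at or below the -24 dBFS threshold — no compression; output -31.95 dBFS.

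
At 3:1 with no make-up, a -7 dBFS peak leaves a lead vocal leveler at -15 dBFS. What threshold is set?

Input is 12 dB above T (since output overshoot × R = input overshoot: (-15 − T)·3 = -7 − T gives T = -19 dBFS).
Check: -19 + (-7 − (-19))/3 = -19 + 4 = -15 dBFS. ✓

-19 dBFS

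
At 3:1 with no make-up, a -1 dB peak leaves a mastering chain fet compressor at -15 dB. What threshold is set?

Gain reduction = -1 − (-15) = 14 dB; output overshoot = GR / (R − 1) = 14 / 2 = 7 dB.
Threshold = output − output overshoot = -15 − 7 = -22 dB.

-22 dB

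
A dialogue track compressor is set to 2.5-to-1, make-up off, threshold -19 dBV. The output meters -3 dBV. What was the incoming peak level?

Post-compression overshoot = -3 − (-19) = 16 dB.
Before 2.5:1 compression the overshoot was 16 × 2.5 = 40 dB, so input = -19 + 40 = 21 dBV.

21 dBV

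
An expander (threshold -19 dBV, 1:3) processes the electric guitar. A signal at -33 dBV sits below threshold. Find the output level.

-61 dBV

Below threshold, a 1:3 expander applies gain = (3−1)×(T − x) of attenuation.
(3−1) × 14 = 28 dB, so output = -33 − 28 = -61 dBV.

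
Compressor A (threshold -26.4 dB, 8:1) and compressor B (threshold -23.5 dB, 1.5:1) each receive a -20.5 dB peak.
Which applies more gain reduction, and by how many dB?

A, by 4.1625 dB

A: GR = 5.9 − 5.9/8 = 5.1625 dB.
B: GR = 3 − 3/1.5 = 1 dB.
A reduces 4.1625 dB more.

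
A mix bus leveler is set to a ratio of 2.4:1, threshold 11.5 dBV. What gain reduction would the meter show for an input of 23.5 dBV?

Overshoot = 23.5 − 11.5 = 12 dB.
At 2.4:1, output sits 12/2.4 = 5 dB above threshold.
Gain reduction = 12 − 5 = 7 dB.

7 dB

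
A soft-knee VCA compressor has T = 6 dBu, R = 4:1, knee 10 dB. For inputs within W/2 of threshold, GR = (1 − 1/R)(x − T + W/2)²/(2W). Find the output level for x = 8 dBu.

x − T + W/2 = 8 − 6 + 5 = 7.
GR = (1 − 1/4) × 7² / 20 = 0.75 × 49 / 20 = 1.8375 dB.
Output = 8 − 1.8375 = 6.1625 dBu.

6.1625 dBu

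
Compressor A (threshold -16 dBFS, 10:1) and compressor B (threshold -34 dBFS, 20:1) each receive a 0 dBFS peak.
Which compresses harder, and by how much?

A: overshoot 16 dB → output overshoot 1.6 dB → GR 14.4 dB.
B: overshoot 34 dB → output overshoot 1.7 dB → GR 32.3 dB.
Difference: 17.9 dB in favour of B.

B, by 17.9 dB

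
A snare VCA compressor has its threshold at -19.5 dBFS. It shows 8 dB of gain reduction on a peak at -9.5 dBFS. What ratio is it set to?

Input overshoot = -9.5 − (-19.5) = 10 dB.
Output overshoot = 10 − 8 = 2 dB.
Ratio = input overshoot / output overshoot = 10 / 2 = 5.

5:1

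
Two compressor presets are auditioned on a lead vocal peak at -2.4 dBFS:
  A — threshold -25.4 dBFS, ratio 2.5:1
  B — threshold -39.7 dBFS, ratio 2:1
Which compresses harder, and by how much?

A: overshoot 23 dB → output overshoot 9.2 dB → GR 13.8 dB.
B: overshoot 37.3 dB → output overshoot 18.65 dB → GR 18.65 dB.
B applies 4.85 dB more gain reduction.

B, by 4.85 dB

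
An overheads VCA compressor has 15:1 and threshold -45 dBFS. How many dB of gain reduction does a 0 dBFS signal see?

42 dB

The signal is 45 dB above threshold.
After 15:1 compression the overshoot becomes 45/15 = 3 dB.
So the signal is attenuated by 45 − 3 = 42 dB.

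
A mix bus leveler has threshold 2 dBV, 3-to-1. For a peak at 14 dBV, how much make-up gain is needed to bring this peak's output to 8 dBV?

Without make-up, output = threshold + overshoot/3 = 2 + 4 = 6 dBV.
Gap to target: 2 dB.

2 dB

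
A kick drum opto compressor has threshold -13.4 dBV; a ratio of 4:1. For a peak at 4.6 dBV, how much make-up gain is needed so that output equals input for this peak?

13.5 dB

Without make-up, output = threshold + overshoot/4 = -13.4 + 4.5 = -8.9 dBV.
Gap to target: 13.5 dB.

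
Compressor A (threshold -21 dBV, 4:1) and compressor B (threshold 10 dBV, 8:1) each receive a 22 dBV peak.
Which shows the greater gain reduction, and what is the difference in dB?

A: GR = 43 − 43/4 = 32.25 dB.
B: GR = 12 − 12/8 = 10.5 dB.
A reduces 21.75 dB more.

A, by 21.75 dB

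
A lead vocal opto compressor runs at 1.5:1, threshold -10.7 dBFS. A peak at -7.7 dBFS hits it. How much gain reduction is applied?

Overshoot = -7.7 − (-10.7) = 3 dB.
A 1.5:1 ratio leaves 2 dB of that excess.
So the signal is attenuated by 3 − 2 = 1 dB.

1 dB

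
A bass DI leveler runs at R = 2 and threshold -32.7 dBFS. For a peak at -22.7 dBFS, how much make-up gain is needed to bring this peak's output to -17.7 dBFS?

Without make-up, output = threshold + overshoot/2 = -32.7 + 5 = -27.7 dBFS.
Gap to target: 10 dB.

10 dB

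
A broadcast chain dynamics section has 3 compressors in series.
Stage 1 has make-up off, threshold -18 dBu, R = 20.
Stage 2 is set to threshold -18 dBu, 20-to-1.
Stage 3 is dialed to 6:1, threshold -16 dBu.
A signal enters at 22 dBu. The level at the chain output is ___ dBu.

Stage 1: 22 dBu is 40 dB over -18 dBu; at 20:1 that becomes 2 dB over, giving -16 dBu.
Stage 2: -16 dBu is 2 dB over -18 dBu; at 20:1 that becomes 0.1 dB over, giving -17.9 dBu.
Stage 3: -17.9 dBu ≤ -16 dBu, so stage 3 doesn't engage; output -17.9 dBu.

-17.9 dBu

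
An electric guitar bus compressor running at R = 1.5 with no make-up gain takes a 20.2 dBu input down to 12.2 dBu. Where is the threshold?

-3.8 dBu

Gain reduction = 20.2 − 12.2 = 8 dB; output overshoot = GR / (R − 1) = 8 / 0.5 = 16 dB.
Threshold = output − output overshoot = 12.2 − 16 = -3.8 dBu.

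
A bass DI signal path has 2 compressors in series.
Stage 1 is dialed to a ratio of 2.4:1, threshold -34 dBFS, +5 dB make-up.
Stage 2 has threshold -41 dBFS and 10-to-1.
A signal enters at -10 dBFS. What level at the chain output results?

-38.8 dBFS

Stage 1: -10 dBFS is 24 dB over -34 dBFS; at 2.4:1 that becomes 10 dB over, giving -24 dBFS; +5 dB make-up → -19 dBFS.
Stage 2: -19 dBFS is 22 dB over -41 dBFS; at 10:1 that becomes 2.2 dB over, giving -38.8 dBFS.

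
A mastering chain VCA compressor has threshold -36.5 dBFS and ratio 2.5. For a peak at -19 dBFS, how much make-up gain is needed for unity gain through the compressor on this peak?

Overshoot 17.5 dB → 17.5/2.5 = 7 dB after compression, so the compressed level is -36.5 + 7 = -29.5 dBFS.
Make-up = target − compressed = -19 − (-29.5) = 10.5 dB.

10.5 dB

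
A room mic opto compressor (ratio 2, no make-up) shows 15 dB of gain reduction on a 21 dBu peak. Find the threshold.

-9 dBu

Gain reduction = 21 − 6 = 15 dB; output overshoot = GR / (R − 1) = 15 / 1 = 15 dB.
Threshold = output − output overshoot = 6 − 15 = -9 dBu.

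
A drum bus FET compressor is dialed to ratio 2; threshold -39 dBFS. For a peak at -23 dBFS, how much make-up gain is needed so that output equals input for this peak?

8 dB

The peak compresses to -39 + 16/2 = -31 dBFS.
To reach -23 dBFS requires -23 − (-31) = 8 dB of make-up.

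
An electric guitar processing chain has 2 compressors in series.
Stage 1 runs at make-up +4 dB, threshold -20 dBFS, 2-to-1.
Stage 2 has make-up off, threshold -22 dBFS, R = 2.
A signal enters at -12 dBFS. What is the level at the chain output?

-17 dBFS

Stage 1: -12 dBFS is 8 dB over -20 dBFS; at 2:1 that becomes 4 dB over, giving -16 dBFS; +4 dB make-up → -12 dBFS.
Stage 2: 10 dB above -22 dBFS, reduced 2:1 to 5 dB above → -17 dBFS.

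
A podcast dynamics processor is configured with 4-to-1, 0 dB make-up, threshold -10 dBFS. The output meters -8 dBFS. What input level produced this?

The compressed level sits -8 − (-10) = 2 dB over threshold.
Undo the ratio: input overshoot = 2 × 4 = 8 dB, giving input = -2 dBFS.

-2 dBFS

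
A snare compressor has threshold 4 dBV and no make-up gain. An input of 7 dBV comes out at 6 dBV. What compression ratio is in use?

1.5:1

Input overshoot = 7 − 4 = 3 dB; output overshoot = 6 − 4 = 2 dB.
Ratio = 3 / 2 = 1.5.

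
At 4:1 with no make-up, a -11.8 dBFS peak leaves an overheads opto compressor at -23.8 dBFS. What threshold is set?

-27.8 dBFS

Input is 16 dB above T (since output overshoot × R = input overshoot: (-23.8 − T)·4 = -11.8 − T gives T = -27.8 dBFS).
Check: -27.8 + (-11.8 − (-27.8))/4 = -27.8 + 4 = -23.8 dBFS. ✓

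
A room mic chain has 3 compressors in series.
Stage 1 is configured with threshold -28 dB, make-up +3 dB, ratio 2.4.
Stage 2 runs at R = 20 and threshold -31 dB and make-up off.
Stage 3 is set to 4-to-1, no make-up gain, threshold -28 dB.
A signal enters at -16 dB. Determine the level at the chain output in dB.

-30.45 dB

Stage 1: -16 dB is 12 dB over -28 dB; at 2.4:1 that becomes 5 dB over, giving -23 dB; +3 dB make-up → -20 dB.
Stage 2: 11 dB above -31 dB, reduced 20:1 to 0.55 dB above → -30.45 dB.
Stage 3: -30.45 dB is at or below the -28 dB threshold — no compression; output -30.45 dB.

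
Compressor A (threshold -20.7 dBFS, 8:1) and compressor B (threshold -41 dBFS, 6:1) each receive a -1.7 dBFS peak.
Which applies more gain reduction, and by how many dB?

B, by 16.125 dB

A: overshoot 19 dB → output overshoot 2.375 dB → GR 16.625 dB.
B: overshoot 39.3 dB → output overshoot 6.55 dB → GR 32.75 dB.
B applies 16.125 dB more gain reduction.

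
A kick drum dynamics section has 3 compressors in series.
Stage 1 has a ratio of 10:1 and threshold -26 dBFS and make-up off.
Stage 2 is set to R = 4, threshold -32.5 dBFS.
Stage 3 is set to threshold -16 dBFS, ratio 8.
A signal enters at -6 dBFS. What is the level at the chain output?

-30.375 dBFS

Stage 1: -6 dBFS is 20 dB over -26 dBFS; at 10:1 that becomes 2 dB over, giving -24 dBFS.
Stage 2: 8.5 dB above -32.5 dBFS, reduced 4:1 to 2.125 dB above → -30.375 dBFS.
Stage 3: -30.375 dBFS is at or below the -16 dBFS threshold — no compression; output -30.375 dBFS.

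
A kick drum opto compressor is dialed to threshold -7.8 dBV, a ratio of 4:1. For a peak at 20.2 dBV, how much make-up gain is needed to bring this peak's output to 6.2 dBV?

7 dB

Without make-up, output = threshold + overshoot/4 = -7.8 + 7 = -0.8 dBV.
Gap to target: 7 dB.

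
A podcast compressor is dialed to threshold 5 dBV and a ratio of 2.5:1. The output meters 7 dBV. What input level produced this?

That's 2 dB above the 5 dBV threshold.
Before 2.5:1 compression the overshoot was 2 × 2.5 = 5 dB, so input = 5 + 5 = 10 dBV.

10 dBV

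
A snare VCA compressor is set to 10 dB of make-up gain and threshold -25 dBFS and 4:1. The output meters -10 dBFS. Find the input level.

Before make-up, the level was -10 − 10 = -20 dBFS.
Post-compression overshoot = -20 − (-25) = 5 dB.
Before 4:1 compression the overshoot was 5 × 4 = 20 dB, so input = -25 + 20 = -5 dBFS.

-5 dBFS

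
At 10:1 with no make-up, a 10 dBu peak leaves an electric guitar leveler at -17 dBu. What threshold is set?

-20 dBu

Gain reduction = 10 − (-17) = 27 dB; output overshoot = GR / (R − 1) = 27 / 9 = 3 dB.
Threshold = output − output overshoot = -17 − 3 = -20 dBu.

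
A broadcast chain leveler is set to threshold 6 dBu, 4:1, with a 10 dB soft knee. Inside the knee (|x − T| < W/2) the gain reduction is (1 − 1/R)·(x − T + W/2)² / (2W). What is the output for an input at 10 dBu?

6.9625 dBu

x − T + W/2 = 10 − 6 + 5 = 9.
GR = (1 − 1/4) × 9² / 20 = 0.75 × 81 / 20 = 3.0375 dB.
Output = 10 − 3.0375 = 6.9625 dBu.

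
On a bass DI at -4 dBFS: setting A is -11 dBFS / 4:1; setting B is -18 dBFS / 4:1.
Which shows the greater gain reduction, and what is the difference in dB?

A: GR = 7 − 7/4 = 5.25 dB.
B: GR = 14 − 14/4 = 10.5 dB.
B applies 5.25 dB more gain reduction.

B, by 5.25 dB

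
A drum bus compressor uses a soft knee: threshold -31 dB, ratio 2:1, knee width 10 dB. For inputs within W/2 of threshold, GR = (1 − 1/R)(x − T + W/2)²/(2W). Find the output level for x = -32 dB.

x − T + W/2 = -32 − (-31) + 5 = 4.
GR = (1 − 1/2) × 4² / 20 = 0.5 × 16 / 20 = 0.4 dB.
Output = -32 − 0.4 = -32.4 dB.

-32.4 dB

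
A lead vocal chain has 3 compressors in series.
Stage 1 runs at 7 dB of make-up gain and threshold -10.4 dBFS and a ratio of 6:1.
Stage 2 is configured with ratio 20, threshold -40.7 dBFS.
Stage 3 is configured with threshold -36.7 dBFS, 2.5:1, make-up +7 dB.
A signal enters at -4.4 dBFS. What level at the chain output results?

-31.785 dBFS

Stage 1: -4.4 dBFS is 6 dB over -10.4 dBFS; at 6:1 that becomes 1 dB over, giving -9.4 dBFS; +7 dB make-up → -2.4 dBFS.
Stage 2: 38.3 dB above -40.7 dBFS, reduced 20:1 to 1.915 dB above → -38.785 dBFS.
Stage 3: -38.785 dBFS is at or below the -36.7 dBFS threshold — no compression; make-up brings it to -31.785 dBFS.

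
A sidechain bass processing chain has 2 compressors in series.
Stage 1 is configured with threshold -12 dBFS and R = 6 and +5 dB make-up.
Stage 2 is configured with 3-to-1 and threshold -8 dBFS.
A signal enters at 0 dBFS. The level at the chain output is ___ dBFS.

-7 dBFS

Stage 1: 12 dB above -12 dBFS, reduced 6:1 to 2 dB above → -10 dBFS; +5 dB make-up → -5 dBFS.
Stage 2: -5 dBFS is 3 dB over -8 dBFS; at 3:1 that becomes 1 dB over, giving -7 dBFS.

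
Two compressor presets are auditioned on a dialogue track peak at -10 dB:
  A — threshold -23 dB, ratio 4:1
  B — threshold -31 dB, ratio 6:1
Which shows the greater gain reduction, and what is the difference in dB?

A: GR = 13 − 13/4 = 9.75 dB.
B: GR = 21 − 21/6 = 17.5 dB.
B applies 7.75 dB more gain reduction.

B, by 7.75 dB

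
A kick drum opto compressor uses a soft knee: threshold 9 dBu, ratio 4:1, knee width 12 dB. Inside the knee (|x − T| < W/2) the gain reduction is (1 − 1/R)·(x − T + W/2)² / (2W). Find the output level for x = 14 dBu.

x − T + W/2 = 14 − 9 + 6 = 11.
GR = (1 − 1/4) × 11² / 24 = 0.75 × 121 / 24 = 3.78125 dB.
Output = 14 − 3.78125 = 10.21875 dBu.

10.21875 dBu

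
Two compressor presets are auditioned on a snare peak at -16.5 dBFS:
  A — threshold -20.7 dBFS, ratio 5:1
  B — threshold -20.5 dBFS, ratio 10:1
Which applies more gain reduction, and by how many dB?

A: GR = 4.2 − 4.2/5 = 3.36 dB.
B: GR = 4 − 4/10 = 3.6 dB.
B reduces 0.24 dB more.

B, by 0.24 dB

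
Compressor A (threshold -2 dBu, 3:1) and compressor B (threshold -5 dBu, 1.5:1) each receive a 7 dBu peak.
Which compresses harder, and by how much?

A, by 2 dB

A: GR = 9 − 9/3 = 6 dB.
B: GR = 12 − 12/1.5 = 4 dB.
A applies 2 dB more gain reduction.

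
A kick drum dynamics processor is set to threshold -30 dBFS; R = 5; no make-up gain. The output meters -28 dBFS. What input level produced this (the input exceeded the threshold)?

-20 dBFS

The compressed level sits -28 − (-30) = 2 dB over threshold.
Undo the ratio: input overshoot = 2 × 5 = 10 dB, giving input = -20 dBFS.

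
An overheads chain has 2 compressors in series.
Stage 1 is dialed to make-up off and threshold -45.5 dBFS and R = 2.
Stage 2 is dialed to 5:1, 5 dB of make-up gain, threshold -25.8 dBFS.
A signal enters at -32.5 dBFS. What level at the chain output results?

-34 dBFS

Stage 1: 13 dB above -45.5 dBFS, reduced 2:1 to 6.5 dB above → -39 dBFS.
Stage 2: -39 dBFS ≤ -25.8 dBFS, so stage 2 doesn't engage; make-up brings it to -34 dBFS.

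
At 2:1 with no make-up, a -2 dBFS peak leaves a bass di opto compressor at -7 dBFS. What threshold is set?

-12 dBFS

Input is 10 dB above T (since output overshoot × R = input overshoot: (-7 − T)·2 = -2 − T gives T = -12 dBFS).
Check: -12 + (-2 − (-12))/2 = -12 + 5 = -7 dBFS. ✓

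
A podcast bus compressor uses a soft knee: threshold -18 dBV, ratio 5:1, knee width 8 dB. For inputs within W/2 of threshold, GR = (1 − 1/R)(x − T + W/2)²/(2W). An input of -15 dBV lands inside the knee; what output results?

x − T + W/2 = -15 − (-18) + 4 = 7.
GR = (1 − 1/5) × 7² / 16 = 0.8 × 49 / 16 = 2.45 dB.
Output = -15 − 2.45 = -17.45 dBV.

-17.45 dBV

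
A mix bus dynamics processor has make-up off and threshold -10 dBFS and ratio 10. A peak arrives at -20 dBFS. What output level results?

-20 dBFS

-20 dBFS is 10 dB below the -10 dBFS threshold, so no gain reduction is applied.
Output = input = -20 dBFS.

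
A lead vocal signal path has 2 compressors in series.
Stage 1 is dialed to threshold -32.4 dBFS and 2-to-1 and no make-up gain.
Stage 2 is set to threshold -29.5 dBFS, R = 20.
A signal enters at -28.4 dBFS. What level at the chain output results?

Stage 1: -28.4 dBFS is 4 dB over -32.4 dBFS; at 2:1 that becomes 2 dB over, giving -30.4 dBFS.
Stage 2: below threshold (-30.4 ≤ -29.5); passes unchanged; output -30.4 dBFS.

-30.4 dBFS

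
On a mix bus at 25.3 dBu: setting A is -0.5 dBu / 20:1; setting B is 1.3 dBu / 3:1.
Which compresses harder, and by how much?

A, by 8.51 dB

A: overshoot 25.8 dB → output overshoot 1.29 dB → GR 24.51 dB.
B: overshoot 24 dB → output overshoot 8 dB → GR 16 dB.
A reduces 8.51 dB more.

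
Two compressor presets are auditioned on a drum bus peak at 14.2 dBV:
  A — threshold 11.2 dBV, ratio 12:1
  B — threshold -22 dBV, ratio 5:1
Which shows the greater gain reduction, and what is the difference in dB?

A: GR = 3 − 3/12 = 2.75 dB.
B: GR = 36.2 − 36.2/5 = 28.96 dB.
Difference: 26.21 dB in favour of B.

B, by 26.21 dB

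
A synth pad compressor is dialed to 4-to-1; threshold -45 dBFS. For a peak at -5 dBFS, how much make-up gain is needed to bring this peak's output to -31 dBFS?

Overshoot 40 dB → 40/4 = 10 dB after compression, so the compressed level is -45 + 10 = -35 dBFS.
Make-up = target − compressed = -31 − (-35) = 4 dB.

4 dB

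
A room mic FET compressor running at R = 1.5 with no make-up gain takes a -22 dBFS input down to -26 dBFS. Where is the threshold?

-34 dBFS

Let T be the threshold. Output overshoot = (input overshoot)/R, so -26 − T = (-22 − T)/1.5.
1.5·(-26 − T) = -22 − T → 0.5·T = -39 − (-22) = -17.
T = -17/0.5 = -34 dBFS.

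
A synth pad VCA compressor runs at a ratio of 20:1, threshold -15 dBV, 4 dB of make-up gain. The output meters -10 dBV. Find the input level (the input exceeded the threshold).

5 dBV

Before make-up, the level was -10 − 4 = -14 dBV.
That's 1 dB above the -15 dBV threshold.
Before 20:1 compression the overshoot was 1 × 20 = 20 dB, so input = -15 + 20 = 5 dBV.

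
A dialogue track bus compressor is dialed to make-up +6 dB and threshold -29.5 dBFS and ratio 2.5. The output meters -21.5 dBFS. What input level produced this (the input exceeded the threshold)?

Stripping the +6 dB make-up gives -27.5 dBFS at the gain stage.
That's 2 dB above the -29.5 dBFS threshold.
Undo the ratio: input overshoot = 2 × 2.5 = 5 dB, giving input = -24.5 dBFS.

-24.5 dBFS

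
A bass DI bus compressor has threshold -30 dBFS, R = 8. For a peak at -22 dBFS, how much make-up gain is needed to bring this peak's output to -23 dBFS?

Without make-up, output = threshold + overshoot/8 = -30 + 1 = -29 dBFS.
Gap to target: 6 dB.

6 dB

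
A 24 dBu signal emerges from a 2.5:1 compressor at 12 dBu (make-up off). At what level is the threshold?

Gain reduction = 24 − 12 = 12 dB; output overshoot = GR / (R − 1) = 12 / 1.5 = 8 dB.
Threshold = output − output overshoot = 12 − 8 = 4 dBu.

4 dBu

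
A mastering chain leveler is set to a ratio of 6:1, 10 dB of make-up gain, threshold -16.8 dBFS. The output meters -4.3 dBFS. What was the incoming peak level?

-1.8 dBFS

Stripping the +10 dB make-up gives -14.3 dBFS at the gain stage.
Post-compression overshoot = -14.3 − (-16.8) = 2.5 dB.
Input overshoot = R × output overshoot = 15 dB → input = -16.8 + 15 = -1.8 dBFS.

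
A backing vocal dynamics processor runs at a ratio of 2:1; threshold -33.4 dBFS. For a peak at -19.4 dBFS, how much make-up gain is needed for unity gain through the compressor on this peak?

7 dB

Without make-up, output = threshold + overshoot/2 = -33.4 + 7 = -26.4 dBFS.
Gap to target: 7 dB.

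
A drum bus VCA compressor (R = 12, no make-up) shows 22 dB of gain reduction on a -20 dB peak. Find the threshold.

-44 dB

Let T be the threshold. Output overshoot = (input overshoot)/R, so -42 − T = (-20 − T)/12.
12·(-42 − T) = -20 − T → 11·T = -504 − (-20) = -484.
T = -484/11 = -44 dB.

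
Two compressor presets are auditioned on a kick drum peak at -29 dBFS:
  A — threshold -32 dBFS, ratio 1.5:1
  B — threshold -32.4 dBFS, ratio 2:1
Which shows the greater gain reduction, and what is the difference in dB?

B, by 0.7 dB

A: 3 dB over, compressed to 2 dB over, so 1 dB of GR.
B: 3.4 dB over, compressed to 1.7 dB over, so 1.7 dB of GR.
B reduces 0.7 dB more.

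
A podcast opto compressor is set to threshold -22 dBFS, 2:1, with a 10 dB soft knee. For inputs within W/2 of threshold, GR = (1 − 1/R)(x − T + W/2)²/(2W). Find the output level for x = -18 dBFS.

x − T + W/2 = -18 − (-22) + 5 = 9.
GR = (1 − 1/2) × 9² / 20 = 0.5 × 81 / 20 = 2.025 dB.
Output = -18 − 2.025 = -20.025 dBFS.

-20.025 dBFS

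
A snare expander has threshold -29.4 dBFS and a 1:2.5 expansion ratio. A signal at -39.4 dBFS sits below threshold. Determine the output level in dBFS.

-54.4 dBFS

Undershoot = (-29.4) − (-39.4) = 10 dB.
At 1:2.5, that expands to 25 dB under threshold.
Output = -29.4 − 25 = -54.4 dBFS.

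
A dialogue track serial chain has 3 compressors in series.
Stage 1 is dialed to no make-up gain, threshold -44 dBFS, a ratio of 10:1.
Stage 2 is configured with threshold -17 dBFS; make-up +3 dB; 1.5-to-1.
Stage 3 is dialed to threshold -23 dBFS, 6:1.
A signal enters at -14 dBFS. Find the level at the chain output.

-38 dBFS

Stage 1: 30 dB above -44 dBFS, reduced 10:1 to 3 dB above → -41 dBFS.
Stage 2: -41 dBFS ≤ -17 dBFS, so stage 2 doesn't engage; make-up brings it to -38 dBFS.
Stage 3: below threshold (-38 ≤ -23); passes unchanged; output -38 dBFS.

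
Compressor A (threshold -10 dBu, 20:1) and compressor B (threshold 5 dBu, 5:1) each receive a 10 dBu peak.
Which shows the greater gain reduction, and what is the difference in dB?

A: 20 dB over, compressed to 1 dB over, so 19 dB of GR.
B: 5 dB over, compressed to 1 dB over, so 4 dB of GR.
A applies 15 dB more gain reduction.

A, by 15 dB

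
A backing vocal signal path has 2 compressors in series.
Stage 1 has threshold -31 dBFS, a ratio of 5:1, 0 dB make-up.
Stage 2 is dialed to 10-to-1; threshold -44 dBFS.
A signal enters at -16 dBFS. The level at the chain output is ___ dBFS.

-42.4 dBFS

Stage 1: 15 dB above -31 dBFS, reduced 5:1 to 3 dB above → -28 dBFS.
Stage 2: overshoot 16 dB → 16/10 = 1.6 dB → -42.4 dBFS.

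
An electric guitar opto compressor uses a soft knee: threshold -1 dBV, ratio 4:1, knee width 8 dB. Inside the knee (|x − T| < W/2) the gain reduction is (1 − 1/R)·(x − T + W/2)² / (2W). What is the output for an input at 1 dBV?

-0.6875 dBV

x − T + W/2 = 1 − (-1) + 4 = 6.
GR = (1 − 1/4) × 6² / 16 = 0.75 × 36 / 16 = 1.6875 dB.
Output = 1 − 1.6875 = -0.6875 dBV.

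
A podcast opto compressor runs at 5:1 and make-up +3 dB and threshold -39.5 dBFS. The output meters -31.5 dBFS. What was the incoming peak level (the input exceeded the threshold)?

Before make-up, the level was -31.5 − 3 = -34.5 dBFS.
Post-compression overshoot = -34.5 − (-39.5) = 5 dB.
Input overshoot = R × output overshoot = 25 dB → input = -39.5 + 25 = -14.5 dBFS.

-14.5 dBFS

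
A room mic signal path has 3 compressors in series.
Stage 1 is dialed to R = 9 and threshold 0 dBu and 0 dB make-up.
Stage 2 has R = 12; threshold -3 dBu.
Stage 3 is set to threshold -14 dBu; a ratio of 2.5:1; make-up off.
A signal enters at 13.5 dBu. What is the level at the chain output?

Stage 1: 13.5 dB above 0 dBu, reduced 9:1 to 1.5 dB above → 1.5 dBu.
Stage 2: 4.5 dB above -3 dBu, reduced 12:1 to 0.375 dB above → -2.625 dBu.
Stage 3: overshoot 11.375 dB → 11.375/2.5 = 4.55 dB → -9.45 dBu.

-9.45 dBu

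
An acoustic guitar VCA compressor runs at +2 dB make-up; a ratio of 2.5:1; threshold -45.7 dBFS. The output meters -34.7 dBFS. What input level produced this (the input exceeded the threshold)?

-23.2 dBFS

Before make-up, the level was -34.7 − 2 = -36.7 dBFS.
Post-compression overshoot = -36.7 − (-45.7) = 9 dB.
Input overshoot = R × output overshoot = 22.5 dB → input = -45.7 + 22.5 = -23.2 dBFS.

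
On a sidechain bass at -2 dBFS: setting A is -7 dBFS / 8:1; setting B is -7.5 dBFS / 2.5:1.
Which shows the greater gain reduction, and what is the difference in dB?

A: overshoot 5 dB → output overshoot 0.625 dB → GR 4.375 dB.
B: overshoot 5.5 dB → output overshoot 2.2 dB → GR 3.3 dB.
A reduces 1.075 dB more.

A, by 1.075 dB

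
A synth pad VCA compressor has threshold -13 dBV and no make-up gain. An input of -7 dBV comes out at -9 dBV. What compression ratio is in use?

Input overshoot = -7 − (-13) = 6 dB; output overshoot = -9 − (-13) = 4 dB.
Ratio = 6 / 4 = 1.5.

1.5:1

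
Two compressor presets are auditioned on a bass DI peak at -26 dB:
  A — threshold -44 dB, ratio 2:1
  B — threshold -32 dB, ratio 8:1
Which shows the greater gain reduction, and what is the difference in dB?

A: GR = 18 − 18/2 = 9 dB.
B: GR = 6 − 6/8 = 5.25 dB.
A applies 3.75 dB more gain reduction.

A, by 3.75 dB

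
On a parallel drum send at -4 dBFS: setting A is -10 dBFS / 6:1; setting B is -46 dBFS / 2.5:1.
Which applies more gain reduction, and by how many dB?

B, by 20.2 dB

A: overshoot 6 dB → output overshoot 1 dB → GR 5 dB.
B: overshoot 42 dB → output overshoot 16.8 dB → GR 25.2 dB.
Difference: 20.2 dB in favour of B.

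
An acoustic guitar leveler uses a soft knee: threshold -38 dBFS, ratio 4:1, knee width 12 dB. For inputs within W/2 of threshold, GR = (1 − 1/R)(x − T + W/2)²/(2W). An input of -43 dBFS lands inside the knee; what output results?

x − T + W/2 = -43 − (-38) + 6 = 1.
GR = (1 − 1/4) × 1² / 24 = 0.75 × 1 / 24 = 0.03125 dB.
Output = -43 − 0.03125 = -43.03125 dBFS.

-43.03125 dBFS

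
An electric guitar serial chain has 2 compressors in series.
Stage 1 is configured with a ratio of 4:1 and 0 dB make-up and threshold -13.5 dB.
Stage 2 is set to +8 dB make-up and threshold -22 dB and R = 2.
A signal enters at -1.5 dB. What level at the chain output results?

Stage 1: -1.5 dB is 12 dB over -13.5 dB; at 4:1 that becomes 3 dB over, giving -10.5 dB.
Stage 2: 11.5 dB above -22 dB, reduced 2:1 to 5.75 dB above → -16.25 dB; +8 dB make-up → -8.25 dB.

-8.25 dB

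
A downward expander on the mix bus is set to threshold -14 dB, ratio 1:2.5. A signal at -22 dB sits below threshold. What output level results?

-34 dB

Undershoot = (-14) − (-22) = 8 dB.
At 1:2.5, that expands to 20 dB under threshold.
Output = -14 − 20 = -34 dB.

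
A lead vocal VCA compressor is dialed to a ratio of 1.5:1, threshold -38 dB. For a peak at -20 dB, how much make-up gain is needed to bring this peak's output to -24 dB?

Without make-up, output = threshold + overshoot/1.5 = -38 + 12 = -26 dB.
Gap to target: 2 dB.

2 dB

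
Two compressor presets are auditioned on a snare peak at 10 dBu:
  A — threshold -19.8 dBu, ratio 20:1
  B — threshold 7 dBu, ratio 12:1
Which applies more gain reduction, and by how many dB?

A: GR = 29.8 − 29.8/20 = 28.31 dB.
B: GR = 3 − 3/12 = 2.75 dB.
Difference: 25.56 dB in favour of A.

A, by 25.56 dB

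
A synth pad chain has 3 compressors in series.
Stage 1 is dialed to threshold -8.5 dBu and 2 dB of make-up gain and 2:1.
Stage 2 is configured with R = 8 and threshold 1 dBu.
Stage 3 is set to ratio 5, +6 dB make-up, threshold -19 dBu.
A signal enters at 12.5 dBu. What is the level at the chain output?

-8.925 dBu

Stage 1: 21 dB above -8.5 dBu, reduced 2:1 to 10.5 dB above → 2 dBu; +2 dB make-up → 4 dBu.
Stage 2: overshoot 3 dB → 3/8 = 0.375 dB → 1.375 dBu.
Stage 3: 20.375 dB above -19 dBu, reduced 5:1 to 4.075 dB above → -14.925 dBu; +6 dB make-up → -8.925 dBu.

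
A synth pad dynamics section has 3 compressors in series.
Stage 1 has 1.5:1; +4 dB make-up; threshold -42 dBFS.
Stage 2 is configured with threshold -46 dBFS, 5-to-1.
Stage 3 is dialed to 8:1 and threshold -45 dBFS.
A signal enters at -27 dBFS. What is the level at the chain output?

Stage 1: -27 dBFS is 15 dB over -42 dBFS; at 1.5:1 that becomes 10 dB over, giving -32 dBFS; +4 dB make-up → -28 dBFS.
Stage 2: -28 dBFS is 18 dB over -46 dBFS; at 5:1 that becomes 3.6 dB over, giving -42.4 dBFS.
Stage 3: -42.4 dBFS is 2.6 dB over -45 dBFS; at 8:1 that becomes 0.325 dB over, giving -44.675 dBFS.

-44.675 dBFS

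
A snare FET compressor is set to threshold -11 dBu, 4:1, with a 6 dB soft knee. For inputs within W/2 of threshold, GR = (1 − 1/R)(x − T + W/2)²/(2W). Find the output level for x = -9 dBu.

x − T + W/2 = -9 − (-11) + 3 = 5.
GR = (1 − 1/4) × 5² / 12 = 0.75 × 25 / 12 = 1.5625 dB.
Output = -9 − 1.5625 = -10.5625 dBu.

-10.5625 dBu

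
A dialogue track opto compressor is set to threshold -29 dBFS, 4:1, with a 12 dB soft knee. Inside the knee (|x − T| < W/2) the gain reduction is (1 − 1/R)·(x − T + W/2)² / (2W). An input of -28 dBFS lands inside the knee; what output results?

x − T + W/2 = -28 − (-29) + 6 = 7.
GR = (1 − 1/4) × 7² / 24 = 0.75 × 49 / 24 = 1.53125 dB.
Output = -28 − 1.53125 = -29.53125 dBFS.

-29.53125 dBFS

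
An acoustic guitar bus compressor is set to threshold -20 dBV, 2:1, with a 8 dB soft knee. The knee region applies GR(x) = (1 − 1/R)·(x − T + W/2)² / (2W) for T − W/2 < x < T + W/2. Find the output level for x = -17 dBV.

x − T + W/2 = -17 − (-20) + 4 = 7.
GR = (1 − 1/2) × 7² / 16 = 0.5 × 49 / 16 = 1.53125 dB.
Output = -17 − 1.53125 = -18.53125 dBV.

-18.53125 dBV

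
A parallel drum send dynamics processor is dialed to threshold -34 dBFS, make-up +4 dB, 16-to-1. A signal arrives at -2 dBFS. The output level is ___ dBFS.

-28 dBFS

The input is 32 dB above the -34 dBFS threshold.
The 32 dB excess becomes 2 dB after 16:1 reduction.
So the level is -34 + 2 = -32 dBFS; make-up adds 4 dB, giving -28 dBFS.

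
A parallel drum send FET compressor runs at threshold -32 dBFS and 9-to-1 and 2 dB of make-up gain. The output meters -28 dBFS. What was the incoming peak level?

Before make-up, the level was -28 − 2 = -30 dBFS.
The compressed level sits -30 − (-32) = 2 dB over threshold.
Input overshoot = R × output overshoot = 18 dB → input = -32 + 18 = -14 dBFS.

-14 dBFS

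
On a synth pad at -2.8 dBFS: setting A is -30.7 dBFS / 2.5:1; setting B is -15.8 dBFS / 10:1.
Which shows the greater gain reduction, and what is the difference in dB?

A: GR = 27.9 − 27.9/2.5 = 16.74 dB.
B: GR = 13 − 13/10 = 11.7 dB.
A applies 5.04 dB more gain reduction.

A, by 5.04 dB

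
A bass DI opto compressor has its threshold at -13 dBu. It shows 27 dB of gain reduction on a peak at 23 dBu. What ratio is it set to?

4:1

Input overshoot = 23 − (-13) = 36 dB.
Output overshoot = 36 − 27 = 9 dB.
Ratio = input overshoot / output overshoot = 36 / 9 = 4.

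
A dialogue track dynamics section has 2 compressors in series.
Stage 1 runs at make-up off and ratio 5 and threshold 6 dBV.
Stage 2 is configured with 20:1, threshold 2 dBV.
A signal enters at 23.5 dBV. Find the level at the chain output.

2.375 dBV

Stage 1: 23.5 dBV is 17.5 dB over 6 dBV; at 5:1 that becomes 3.5 dB over, giving 9.5 dBV.
Stage 2: overshoot 7.5 dB → 7.5/20 = 0.375 dB → 2.375 dBV.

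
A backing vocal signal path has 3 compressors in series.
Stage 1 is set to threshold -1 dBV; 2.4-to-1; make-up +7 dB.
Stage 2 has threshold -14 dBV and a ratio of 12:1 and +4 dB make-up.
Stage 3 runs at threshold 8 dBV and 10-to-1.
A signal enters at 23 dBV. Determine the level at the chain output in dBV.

Stage 1: 24 dB above -1 dBV, reduced 2.4:1 to 10 dB above → 9 dBV; +7 dB make-up → 16 dBV.
Stage 2: overshoot 30 dB → 30/12 = 2.5 dB → -11.5 dBV; +4 dB make-up → -7.5 dBV.
Stage 3: below threshold (-7.5 ≤ 8); passes unchanged; output -7.5 dBV.

-7.5 dBV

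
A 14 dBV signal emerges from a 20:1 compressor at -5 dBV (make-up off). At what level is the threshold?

-6 dBV

Input is 20 dB above T (since output overshoot × R = input overshoot: (-5 − T)·20 = 14 − T gives T = -6 dBV).
Check: -6 + (14 − (-6))/20 = -6 + 1 = -5 dBV. ✓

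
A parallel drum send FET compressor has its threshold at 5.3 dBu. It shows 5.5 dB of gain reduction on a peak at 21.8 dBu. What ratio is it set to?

Input overshoot = 21.8 − 5.3 = 16.5 dB.
Output overshoot = 16.5 − 5.5 = 11 dB.
Ratio = input overshoot / output overshoot = 16.5 / 11 = 1.5.

1.5:1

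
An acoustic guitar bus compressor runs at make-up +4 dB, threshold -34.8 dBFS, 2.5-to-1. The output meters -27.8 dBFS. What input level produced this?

-27.3 dBFS

Before make-up, the level was -27.8 − 4 = -31.8 dBFS.
That's 3 dB above the -34.8 dBFS threshold.
Before 2.5:1 compression the overshoot was 3 × 2.5 = 7.5 dB, so input = -34.8 + 7.5 = -27.3 dBFS.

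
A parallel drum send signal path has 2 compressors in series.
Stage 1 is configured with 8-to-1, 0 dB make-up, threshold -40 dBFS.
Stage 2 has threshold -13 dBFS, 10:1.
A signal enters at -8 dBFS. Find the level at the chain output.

-36 dBFS

Stage 1: -8 dBFS is 32 dB over -40 dBFS; at 8:1 that becomes 4 dB over, giving -36 dBFS.
Stage 2: -36 dBFS is at or below the -13 dBFS threshold — no compression; output -36 dBFS.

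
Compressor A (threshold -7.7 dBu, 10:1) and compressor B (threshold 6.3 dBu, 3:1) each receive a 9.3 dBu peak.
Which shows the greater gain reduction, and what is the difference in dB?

A, by 13.3 dB

A: GR = 17 − 17/10 = 15.3 dB.
B: GR = 3 − 3/3 = 2 dB.
A reduces 13.3 dB more.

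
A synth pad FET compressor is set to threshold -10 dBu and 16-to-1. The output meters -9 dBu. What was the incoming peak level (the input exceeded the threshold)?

Post-compression overshoot = -9 − (-10) = 1 dB.
Undo the ratio: input overshoot = 1 × 16 = 16 dB, giving input = 6 dBu.

6 dBu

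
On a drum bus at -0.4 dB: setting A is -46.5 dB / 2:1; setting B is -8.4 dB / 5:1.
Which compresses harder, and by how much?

A, by 16.65 dB

A: GR = 46.1 − 46.1/2 = 23.05 dB.
B: GR = 8 − 8/5 = 6.4 dB.
A reduces 16.65 dB more.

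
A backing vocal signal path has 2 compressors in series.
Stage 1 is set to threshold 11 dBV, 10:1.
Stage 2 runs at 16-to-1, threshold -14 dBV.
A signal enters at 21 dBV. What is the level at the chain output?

Stage 1: overshoot 10 dB → 10/10 = 1 dB → 12 dBV.
Stage 2: 12 dBV is 26 dB over -14 dBV; at 16:1 that becomes 1.625 dB over, giving -12.375 dBV.

-12.375 dBV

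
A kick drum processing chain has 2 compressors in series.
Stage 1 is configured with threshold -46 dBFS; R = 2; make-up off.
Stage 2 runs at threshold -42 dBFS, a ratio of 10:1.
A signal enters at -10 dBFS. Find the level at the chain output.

-40.6 dBFS

Stage 1: -10 dBFS is 36 dB over -46 dBFS; at 2:1 that becomes 18 dB over, giving -28 dBFS.
Stage 2: overshoot 14 dB → 14/10 = 1.4 dB → -40.6 dBFS.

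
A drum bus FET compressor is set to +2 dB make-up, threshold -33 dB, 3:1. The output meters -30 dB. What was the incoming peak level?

Remove make-up: -30 − 2 = -32 dB.
Post-compression overshoot = -32 − (-33) = 1 dB.
Before 3:1 compression the overshoot was 1 × 3 = 3 dB, so input = -33 + 3 = -30 dB.

-30 dB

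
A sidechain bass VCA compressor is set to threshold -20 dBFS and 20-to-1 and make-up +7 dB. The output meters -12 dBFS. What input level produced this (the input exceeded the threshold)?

Before make-up, the level was -12 − 7 = -19 dBFS.
That's 1 dB above the -20 dBFS threshold.
Undo the ratio: input overshoot = 1 × 20 = 20 dB, giving input = 0 dBFS.

0 dBFS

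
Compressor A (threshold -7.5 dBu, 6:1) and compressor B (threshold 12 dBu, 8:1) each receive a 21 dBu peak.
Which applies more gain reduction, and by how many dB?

A, by 15.875 dB

A: overshoot 28.5 dB → output overshoot 4.75 dB → GR 23.75 dB.
B: overshoot 9 dB → output overshoot 1.125 dB → GR 7.875 dB.
A applies 15.875 dB more gain reduction.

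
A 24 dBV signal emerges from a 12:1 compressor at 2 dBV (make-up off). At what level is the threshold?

Input is 24 dB above T (since output overshoot × R = input overshoot: (2 − T)·12 = 24 − T gives T = 0 dBV).
Check: 0 + (24 − 0)/12 = 0 + 2 = 2 dBV. ✓

0 dBV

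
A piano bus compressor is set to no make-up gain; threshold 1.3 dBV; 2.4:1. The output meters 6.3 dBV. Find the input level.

Post-compression overshoot = 6.3 − 1.3 = 5 dB.
Before 2.4:1 compression the overshoot was 5 × 2.4 = 12 dB, so input = 1.3 + 12 = 13.3 dBV.

13.3 dBV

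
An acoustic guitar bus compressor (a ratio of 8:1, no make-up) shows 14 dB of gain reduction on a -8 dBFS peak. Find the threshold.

-24 dBFS

Gain reduction = -8 − (-22) = 14 dB; output overshoot = GR / (R − 1) = 14 / 7 = 2 dB.
Threshold = output − output overshoot = -22 − 2 = -24 dBFS.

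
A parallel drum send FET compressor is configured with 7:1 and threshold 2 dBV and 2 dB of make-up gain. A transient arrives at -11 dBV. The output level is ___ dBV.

-9 dBV

-11 dBV is 13 dB below the 2 dBV threshold, so no gain reduction is applied.
Make-up gain adds 2 dB: -11 + 2 = -9 dBV.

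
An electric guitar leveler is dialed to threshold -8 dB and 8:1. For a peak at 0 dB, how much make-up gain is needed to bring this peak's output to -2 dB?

Overshoot 8 dB → 8/8 = 1 dB after compression, so the compressed level is -8 + 1 = -7 dB.
Make-up = target − compressed = -2 − (-7) = 5 dB.

5 dB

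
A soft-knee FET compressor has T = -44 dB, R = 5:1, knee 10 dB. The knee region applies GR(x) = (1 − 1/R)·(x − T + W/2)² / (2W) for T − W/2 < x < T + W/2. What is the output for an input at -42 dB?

-43.96 dB

x − T + W/2 = -42 − (-44) + 5 = 7.
GR = (1 − 1/5) × 7² / 20 = 0.8 × 49 / 20 = 1.96 dB.
Output = -42 − 1.96 = -43.96 dB.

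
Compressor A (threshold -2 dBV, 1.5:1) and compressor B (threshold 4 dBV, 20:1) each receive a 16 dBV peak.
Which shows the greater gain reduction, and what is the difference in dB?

B, by 5.4 dB

A: overshoot 18 dB → output overshoot 12 dB → GR 6 dB.
B: overshoot 12 dB → output overshoot 0.6 dB → GR 11.4 dB.
B applies 5.4 dB more gain reduction.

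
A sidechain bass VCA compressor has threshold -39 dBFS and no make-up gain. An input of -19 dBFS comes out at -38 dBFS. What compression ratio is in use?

Input overshoot = -19 − (-39) = 20 dB; output overshoot = -38 − (-39) = 1 dB.
Ratio = 20 / 1 = 20.

20:1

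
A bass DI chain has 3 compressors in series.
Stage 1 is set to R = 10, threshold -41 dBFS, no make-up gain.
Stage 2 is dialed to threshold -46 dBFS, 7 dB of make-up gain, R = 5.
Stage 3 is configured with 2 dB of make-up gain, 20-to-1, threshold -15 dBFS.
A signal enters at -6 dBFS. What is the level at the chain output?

-35.3 dBFS

Stage 1: overshoot 35 dB → 35/10 = 3.5 dB → -37.5 dBFS.
Stage 2: -37.5 dBFS is 8.5 dB over -46 dBFS; at 5:1 that becomes 1.7 dB over, giving -44.3 dBFS; +7 dB make-up → -37.3 dBFS.
Stage 3: -37.3 dBFS ≤ -15 dBFS, so stage 3 doesn't engage; make-up brings it to -35.3 dBFS.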